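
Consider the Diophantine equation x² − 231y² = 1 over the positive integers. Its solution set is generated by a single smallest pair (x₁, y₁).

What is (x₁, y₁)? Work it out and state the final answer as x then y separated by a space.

76 5

√231 → a₀=15, period (5,30); ℓ=2 even so k=1
k=0  a_k=15  p_k/q_k = 15/1
k=1  a_k=5  p_k/q_k = 76/5
(x₁, y₁) = (76, 5);  76² − 231·5² = 1 ✓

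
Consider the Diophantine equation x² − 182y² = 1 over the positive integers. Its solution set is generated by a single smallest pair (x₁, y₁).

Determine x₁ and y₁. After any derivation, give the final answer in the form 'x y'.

27 2

√182 → a₀=13, period (2,26); ℓ=2 even so k=1
k=0  a_k=13  p_k/q_k = 13/1
k=1  a_k=2  p_k/q_k = 27/2
(x₁, y₁) = (27, 2);  27² − 182·2² = 1 ✓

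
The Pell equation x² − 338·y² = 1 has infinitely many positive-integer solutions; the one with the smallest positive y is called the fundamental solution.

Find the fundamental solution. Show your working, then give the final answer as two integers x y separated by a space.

[18; 2,1,1,2,36] for √338; ℓ=5 ⇒ convergent index 9
i=0: a=18 ⇒ p=18, q=1
i=1: a=2 ⇒ p=37, q=2
i=2: a=1 ⇒ p=55, q=3
i=3: a=1 ⇒ p=92, q=5
…
i=5: a=36 ⇒ p=8696, q=473
i=6: a=2 ⇒ p=17631, q=959
i=7: a=1 ⇒ p=26327, q=1432
i=8: a=1 ⇒ p=43958, q=2391
i=9: a=2 ⇒ p=114243, q=6214
(x₁, y₁) = (114243, 6214);  114243² − 338·6214² = 1 ✓

114243 6214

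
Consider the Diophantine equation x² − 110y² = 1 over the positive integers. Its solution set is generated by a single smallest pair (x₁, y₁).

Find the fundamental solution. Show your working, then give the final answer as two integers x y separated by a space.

d=110: √d = [10; 2,20] (ℓ=2, even), read p_1/q_1
a_0=10:  p_0=10·1+0=10,  q_0=10·0+1=1
a_1=2:  p_1=2·10+1=21,  q_1=2·1+0=2
→ (21, 2).  Check: 21²=441, 110·2²=440, difference 1.

21 2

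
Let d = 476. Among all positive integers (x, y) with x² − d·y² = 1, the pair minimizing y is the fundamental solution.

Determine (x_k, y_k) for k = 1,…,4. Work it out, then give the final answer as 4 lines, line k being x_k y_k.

28799 1320
1658764801 76029360
95541534979199 4379139075960
5503001330073139201 252229652421114720

√476 → a₀=21, period (1,4,2,10,2,4,1,42); ℓ=8 even so k=7
k=0  a_k=21  p_k/q_k = 21/1
…
k=5  a_k=2  p_k/q_k = 5258/241
k=6  a_k=4  p_k/q_k = 23541/1079
k=7  a_k=1  p_k/q_k = 28799/1320
(x₁, y₁) = (28799, 1320);  28799² − 476·1320² = 1 ✓
k=2:  x_2 = 28799·28799+476·1320·1320 = 1658764801,  y_2 = 28799·1320+1320·28799 = 76029360
k=3:  x_3 = 28799·1658764801+476·1320·76029360 = 95541534979199,  y_3 = 28799·76029360+1320·1658764801 = 4379139075960
k=4:  x_4 = 28799·95541534979199+476·1320·4379139075960 = 5503001330073139201,  y_4 = 28799·4379139075960+1320·95541534979199 = 252229652421114720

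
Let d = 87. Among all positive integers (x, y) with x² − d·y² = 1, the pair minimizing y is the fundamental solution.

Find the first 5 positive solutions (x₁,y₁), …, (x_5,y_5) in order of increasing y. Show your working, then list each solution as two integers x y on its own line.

d=87: √d = [9; 3,18] (ℓ=2, even), read p_1/q_1
i=0: a=9 ⇒ p=9, q=1
i=1: a=3 ⇒ p=28, q=3
(x₁, y₁) = (28, 3);  28² − 87·3² = 1 ✓
k=2:  x_2 = 28·28+87·3·3 = 1567,  y_2 = 28·3+3·28 = 168
k=3:  x_3 = 28·1567+87·3·168 = 87724,  y_3 = 28·168+3·1567 = 9405
k=4:  x_4 = 28·87724+87·3·9405 = 4910977,  y_4 = 28·9405+3·87724 = 526512
k=5:  x_5 = 28·4910977+87·3·526512 = 274926988,  y_5 = 28·526512+3·4910977 = 29475267

28 3
1567 168
87724 9405
4910977 526512
274926988 29475267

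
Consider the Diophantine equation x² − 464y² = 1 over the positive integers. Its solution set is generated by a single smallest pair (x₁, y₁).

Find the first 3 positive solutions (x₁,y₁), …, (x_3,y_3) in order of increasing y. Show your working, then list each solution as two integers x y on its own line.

9801 455
192119201 8918910
3765920568201 174828473365

√464 = [21; 1,1,5,1,1,1,5,1,1,42, …], period ℓ=10 (even) → k=9
k=0  a_k=21  p_k/q_k = 21/1
…
k=7  a_k=5  p_k/q_k = 4502/209
k=8  a_k=1  p_k/q_k = 5299/246
k=9  a_k=1  p_k/q_k = 9801/455
(x₁, y₁) = (9801, 455);  9801² − 464·455² = 1 ✓
(9801+455√464)^2 = 192119201 + 8918910√464
(9801+455√464)^3 = 3765920568201 + 174828473365√464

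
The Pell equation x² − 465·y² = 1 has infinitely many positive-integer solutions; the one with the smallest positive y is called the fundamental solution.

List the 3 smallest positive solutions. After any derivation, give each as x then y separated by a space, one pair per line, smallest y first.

[21; 1,1,3,2,2,2,3,1,1,42] for √465; ℓ=10 ⇒ convergent index 9
step 0: (21, 1)  from 21·(1,0) + (0,1)
step 1: (22, 1)  from 1·(21,1) + (1,0)
step 2: (43, 2)  from 1·(22,1) + (21,1)
step 3: (151, 7)  from 3·(43,2) + (22,1)
step 4: (345, 16)  from 2·(151,7) + (43,2)
step 5: (841, 39)  from 2·(345,16) + (151,7)
step 6: (2027, 94)  from 2·(841,39) + (345,16)
…
step 8: (8949, 415)  from 1·(6922,321) + (2027,94)
step 9: (15871, 736)  from 1·(8949,415) + (6922,321)
fundamental: x₁=15871, y₁=736  (since 251888641 − 465·541696 = 1)
(x_2, y_2) = (15871·15871 + 465·736·736, 15871·736 + 736·15871) = (503777281, 23362112)
(x_3, y_3) = (15871·503777281 + 465·736·23362112, 15871·23362112 + 736·503777281) = (15990898437631, 741560158368)

15871 736
503777281 23362112
15990898437631 741560158368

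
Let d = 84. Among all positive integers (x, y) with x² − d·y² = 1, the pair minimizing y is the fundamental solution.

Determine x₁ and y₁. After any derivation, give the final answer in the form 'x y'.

55 6

√84 → a₀=9, period (6,18); ℓ=2 even so k=1
step 0: (9, 1)  from 9·(1,0) + (0,1)
step 1: (55, 6)  from 6·(9,1) + (1,0)
fundamental: x₁=55, y₁=6  (since 3025 − 84·36 = 1)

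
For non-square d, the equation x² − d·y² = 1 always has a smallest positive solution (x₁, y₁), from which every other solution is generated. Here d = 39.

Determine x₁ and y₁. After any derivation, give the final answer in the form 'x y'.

d=39: √d = [6; 4,12] (ℓ=2, even), read p_1/q_1
step 0: (6, 1)  from 6·(1,0) + (0,1)
step 1: (25, 4)  from 4·(6,1) + (1,0)
→ (25, 4).  Check: 25²=625, 39·4²=624, difference 1.

25 4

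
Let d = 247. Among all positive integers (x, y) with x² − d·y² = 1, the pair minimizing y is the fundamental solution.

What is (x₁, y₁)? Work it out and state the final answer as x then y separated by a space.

85292 5427

√247 → a₀=15, period (1,2,1,1,9,1,9,1,1,2,1,30); ℓ=12 even so k=11
k=0  a_k=15  p_k/q_k = 15/1
…
k=4  a_k=1  p_k/q_k = 110/7
…
k=7  a_k=9  p_k/q_k = 11520/733
k=8  a_k=1  p_k/q_k = 12683/807
…
k=10  a_k=2  p_k/q_k = 61089/3887
k=11  a_k=1  p_k/q_k = 85292/5427
(x₁, y₁) = (85292, 5427);  85292² − 247·5427² = 1 ✓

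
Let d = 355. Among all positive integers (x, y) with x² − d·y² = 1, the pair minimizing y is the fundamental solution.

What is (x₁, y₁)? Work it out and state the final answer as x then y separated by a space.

954809 50676

[18; 1,5,3,3,1,6,1,3,3,5,1,36] for √355; ℓ=12 ⇒ convergent index 11
k=0  a_k=18  p_k/q_k = 18/1
k=1  a_k=1  p_k/q_k = 19/1
k=2  a_k=5  p_k/q_k = 113/6
k=3  a_k=3  p_k/q_k = 358/19
…
k=6  a_k=6  p_k/q_k = 10457/555
…
k=9  a_k=3  p_k/q_k = 151391/8035
k=10  a_k=5  p_k/q_k = 803418/42641
k=11  a_k=1  p_k/q_k = 954809/50676
(x₁, y₁) = (954809, 50676);  954809² − 355·50676² = 1 ✓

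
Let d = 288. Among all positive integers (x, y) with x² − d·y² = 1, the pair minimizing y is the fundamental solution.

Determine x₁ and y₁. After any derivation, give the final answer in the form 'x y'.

d=288: √d = [16; 1,32] (ℓ=2, even), read p_1/q_1
a_0=16:  p_0=16·1+0=16,  q_0=16·0+1=1
a_1=1:  p_1=1·16+1=17,  q_1=1·1+0=1
→ (17, 1).  Check: 17²=289, 288·1²=288, difference 1.

17 1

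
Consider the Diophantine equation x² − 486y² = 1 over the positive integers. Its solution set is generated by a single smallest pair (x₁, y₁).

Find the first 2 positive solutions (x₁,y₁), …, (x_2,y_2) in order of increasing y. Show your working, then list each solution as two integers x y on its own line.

√486 = [22; 22,44, …], period ℓ=2 (even) → k=1
a_0=22:  p_0=22·1+0=22,  q_0=22·0+1=1
a_1=22:  p_1=22·22+1=485,  q_1=22·1+0=22
(x₁, y₁) = (485, 22);  485² − 486·22² = 1 ✓
(x_2, y_2) = (485·485 + 486·22·22, 485·22 + 22·485) = (470449, 21340)

485 22
470449 21340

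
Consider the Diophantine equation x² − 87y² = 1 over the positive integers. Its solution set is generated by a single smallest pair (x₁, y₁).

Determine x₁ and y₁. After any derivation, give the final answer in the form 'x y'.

28 3

[9; 3,18] for √87; ℓ=2 ⇒ convergent index 1
k=0  a_k=9  p_k/q_k = 9/1
k=1  a_k=3  p_k/q_k = 28/3
(x₁, y₁) = (28, 3);  28² − 87·3² = 1 ✓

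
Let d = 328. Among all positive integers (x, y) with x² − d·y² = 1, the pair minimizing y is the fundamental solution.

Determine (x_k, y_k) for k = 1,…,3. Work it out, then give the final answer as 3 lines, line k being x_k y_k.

163 9
53137 2934
17322499 956475

[18; 9,36] for √328; ℓ=2 ⇒ convergent index 1
a_0=18:  p_0=18·1+0=18,  q_0=18·0+1=1
a_1=9:  p_1=9·18+1=163,  q_1=9·1+0=9
fundamental: x₁=163, y₁=9  (since 26569 − 328·81 = 1)
(163+9√328)^2 = 53137 + 2934√328
(163+9√328)^3 = 17322499 + 956475√328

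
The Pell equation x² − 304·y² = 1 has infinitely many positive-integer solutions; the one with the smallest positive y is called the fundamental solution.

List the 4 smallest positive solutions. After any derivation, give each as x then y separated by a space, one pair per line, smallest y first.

57799 3315
6681448801 383207370
772362118440199 44298005553945
89283516160768675201 5120760845641726740

√304 → a₀=17, period (2,3,2,1,1,1,1,1,2,3,2,34); ℓ=12 even so k=11
a_0=17:  p_0=17·1+0=17,  q_0=17·0+1=1
…
a_2=3:  p_2=3·35+17=122,  q_2=3·2+1=7
…
a_6=1:  p_6=1·680+401=1081,  q_6=1·39+23=62
…
a_10=3:  p_10=3·7445+2842=25177,  q_10=3·427+163=1444
a_11=2:  p_11=2·25177+7445=57799,  q_11=2·1444+427=3315
(x₁, y₁) = (57799, 3315);  57799² − 304·3315² = 1 ✓
k=2:  x_2 = 57799·57799+304·3315·3315 = 6681448801,  y_2 = 57799·3315+3315·57799 = 383207370
k=3:  x_3 = 57799·6681448801+304·3315·383207370 = 772362118440199,  y_3 = 57799·383207370+3315·6681448801 = 44298005553945
k=4:  x_4 = 57799·772362118440199+304·3315·44298005553945 = 89283516160768675201,  y_4 = 57799·44298005553945+3315·772362118440199 = 5120760845641726740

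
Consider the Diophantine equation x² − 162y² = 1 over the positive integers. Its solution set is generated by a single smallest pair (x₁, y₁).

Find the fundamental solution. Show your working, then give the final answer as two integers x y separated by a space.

19601 1540

[12; 1,2,1,2,12,2,1,2,1,24] for √162; ℓ=10 ⇒ convergent index 9
i=0: a=12 ⇒ p=12, q=1
…
i=7: a=1 ⇒ p=5333, q=419
i=8: a=2 ⇒ p=14268, q=1121
i=9: a=1 ⇒ p=19601, q=1540
fundamental: x₁=19601, y₁=1540  (since 384199201 − 162·2371600 = 1)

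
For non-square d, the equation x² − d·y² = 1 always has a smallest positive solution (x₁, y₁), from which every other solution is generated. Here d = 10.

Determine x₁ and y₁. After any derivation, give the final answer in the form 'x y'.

[3; 6] for √10; ℓ=1 ⇒ convergent index 1
i=0: a=3 ⇒ p=3, q=1
i=1: a=6 ⇒ p=19, q=6
(x₁, y₁) = (19, 6);  19² − 10·6² = 1 ✓

19 6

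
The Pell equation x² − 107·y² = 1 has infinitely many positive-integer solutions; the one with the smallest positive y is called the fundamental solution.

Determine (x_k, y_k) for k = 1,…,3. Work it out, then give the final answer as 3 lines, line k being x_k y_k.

[10; 2,1,9,1,2,20] for √107; ℓ=6 ⇒ convergent index 5
k=0  a_k=10  p_k/q_k = 10/1
…
k=3  a_k=9  p_k/q_k = 300/29
k=4  a_k=1  p_k/q_k = 331/32
k=5  a_k=2  p_k/q_k = 962/93
(x₁, y₁) = (962, 93);  962² − 107·93² = 1 ✓
k=2:  x_2 = 962·962+107·93·93 = 1850887,  y_2 = 962·93+93·962 = 178932
k=3:  x_3 = 962·1850887+107·93·178932 = 3561105626,  y_3 = 962·178932+93·1850887 = 344265075

962 93
1850887 178932
3561105626 344265075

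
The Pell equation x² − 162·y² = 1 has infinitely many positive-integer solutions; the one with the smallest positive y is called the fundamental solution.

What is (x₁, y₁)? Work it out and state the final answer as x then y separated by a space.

√162 = [12; 1,2,1,2,12,2,1,2,1,24, …], period ℓ=10 (even) → k=9
step 0: (12, 1)  from 12·(1,0) + (0,1)
…
step 8: (14268, 1121)  from 2·(5333,419) + (3602,283)
step 9: (19601, 1540)  from 1·(14268,1121) + (5333,419)
fundamental: x₁=19601, y₁=1540  (since 384199201 − 162·2371600 = 1)

19601 1540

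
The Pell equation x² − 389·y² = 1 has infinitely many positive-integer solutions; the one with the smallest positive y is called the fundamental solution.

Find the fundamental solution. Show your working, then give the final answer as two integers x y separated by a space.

√389 = [19; 1,2,1,1,1,1,2,1,38, …], period ℓ=9 (odd) → k=17
step 0: (19, 1)  from 19·(1,0) + (0,1)
step 1: (20, 1)  from 1·(19,1) + (1,0)
step 2: (59, 3)  from 2·(20,1) + (19,1)
step 3: (79, 4)  from 1·(59,3) + (20,1)
step 4: (138, 7)  from 1·(79,4) + (59,3)
…
step 7: (927, 47)  from 2·(355,18) + (217,11)
step 8: (1282, 65)  from 1·(927,47) + (355,18)
…
step 10: (50925, 2582)  from 1·(49643,2517) + (1282,65)
step 11: (151493, 7681)  from 2·(50925,2582) + (49643,2517)
…
step 16: (2376809, 120509)  from 2·(910240,46151) + (556329,28207)
step 17: (3287049, 166660)  from 1·(2376809,120509) + (910240,46151)
fundamental: x₁=3287049, y₁=166660  (since 10804691128401 − 389·27775555600 = 1)

3287049 166660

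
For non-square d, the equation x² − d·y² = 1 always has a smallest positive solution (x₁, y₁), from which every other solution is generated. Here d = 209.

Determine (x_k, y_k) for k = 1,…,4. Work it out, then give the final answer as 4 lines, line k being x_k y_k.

46551 3220
4333991201 299788440
403503248748951 27910903337660
37566959460690844801 2598560922243032880

√209 = [14; 2,5,3,2,3,5,2,28, …], period ℓ=8 (even) → k=7
a_0=14:  p_0=14·1+0=14,  q_0=14·0+1=1
a_1=2:  p_1=2·14+1=29,  q_1=2·1+0=2
a_2=5:  p_2=5·29+14=159,  q_2=5·2+1=11
a_3=3:  p_3=3·159+29=506,  q_3=3·11+2=35
a_4=2:  p_4=2·506+159=1171,  q_4=2·35+11=81
a_5=3:  p_5=3·1171+506=4019,  q_5=3·81+35=278
a_6=5:  p_6=5·4019+1171=21266,  q_6=5·278+81=1471
a_7=2:  p_7=2·21266+4019=46551,  q_7=2·1471+278=3220
→ (46551, 3220).  Check: 46551²=2166995601, 209·3220²=2166995600, difference 1.
(x_2, y_2) = (46551·46551 + 209·3220·3220, 46551·3220 + 3220·46551) = (4333991201, 299788440)
(x_3, y_3) = (46551·4333991201 + 209·3220·299788440, 46551·299788440 + 3220·4333991201) = (403503248748951, 27910903337660)
(x_4, y_4) = (46551·403503248748951 + 209·3220·27910903337660, 46551·27910903337660 + 3220·403503248748951) = (37566959460690844801, 2598560922243032880)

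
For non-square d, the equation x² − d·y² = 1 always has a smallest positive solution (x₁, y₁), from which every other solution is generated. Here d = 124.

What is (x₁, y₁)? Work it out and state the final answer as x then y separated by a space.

4620799 414960

√124 = [11; 7,2,1,1,1,…,2,7,22, …], period ℓ=16 (even) → k=15
k=0  a_k=11  p_k/q_k = 11/1
k=1  a_k=7  p_k/q_k = 78/7
…
k=3  a_k=1  p_k/q_k = 245/22
k=4  a_k=1  p_k/q_k = 412/37
k=5  a_k=1  p_k/q_k = 657/59
…
k=7  a_k=1  p_k/q_k = 3040/273
k=8  a_k=4  p_k/q_k = 14543/1306
k=9  a_k=1  p_k/q_k = 17583/1579
k=10  a_k=3  p_k/q_k = 67292/6043
k=11  a_k=1  p_k/q_k = 84875/7622
…
k=13  a_k=1  p_k/q_k = 237042/21287
k=14  a_k=2  p_k/q_k = 626251/56239
k=15  a_k=7  p_k/q_k = 4620799/414960
fundamental: x₁=4620799, y₁=414960  (since 21351783398401 − 124·172191801600 = 1)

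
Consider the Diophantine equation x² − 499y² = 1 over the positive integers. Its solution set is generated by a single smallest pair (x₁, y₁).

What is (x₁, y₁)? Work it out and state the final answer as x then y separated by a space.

√499 = [22; 2,1,21,1,2,44, …], period ℓ=6 (even) → k=5
a_0=22:  p_0=22·1+0=22,  q_0=22·0+1=1
a_1=2:  p_1=2·22+1=45,  q_1=2·1+0=2
a_2=1:  p_2=1·45+22=67,  q_2=1·2+1=3
…
a_4=1:  p_4=1·1452+67=1519,  q_4=1·65+3=68
a_5=2:  p_5=2·1519+1452=4490,  q_5=2·68+65=201
(x₁, y₁) = (4490, 201);  4490² − 499·201² = 1 ✓

4490 201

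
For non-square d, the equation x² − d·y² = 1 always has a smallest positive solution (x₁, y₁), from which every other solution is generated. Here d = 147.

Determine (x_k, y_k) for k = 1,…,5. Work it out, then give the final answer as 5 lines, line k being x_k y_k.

97 8
18817 1552
3650401 301080
708158977 58407968
137379191137 11330844712

√147 = [12; 8,24, …], period ℓ=2 (even) → k=1
i=0: a=12 ⇒ p=12, q=1
i=1: a=8 ⇒ p=97, q=8
→ (97, 8).  Check: 97²=9409, 147·8²=9408, difference 1.
k=2:  x_2 = 97·97+147·8·8 = 18817,  y_2 = 97·8+8·97 = 1552
k=3:  x_3 = 97·18817+147·8·1552 = 3650401,  y_3 = 97·1552+8·18817 = 301080
k=4:  x_4 = 97·3650401+147·8·301080 = 708158977,  y_4 = 97·301080+8·3650401 = 58407968
k=5:  x_5 = 97·708158977+147·8·58407968 = 137379191137,  y_5 = 97·58407968+8·708158977 = 11330844712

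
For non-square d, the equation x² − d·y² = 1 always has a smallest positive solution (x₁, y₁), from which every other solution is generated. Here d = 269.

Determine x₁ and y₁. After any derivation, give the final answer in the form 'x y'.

13449 820

√269 → a₀=16, period (2,2,32); ℓ=3 odd so k=5
k=0  a_k=16  p_k/q_k = 16/1
…
k=2  a_k=2  p_k/q_k = 82/5
…
k=4  a_k=2  p_k/q_k = 5396/329
k=5  a_k=2  p_k/q_k = 13449/820
(x₁, y₁) = (13449, 820);  13449² − 269·820² = 1 ✓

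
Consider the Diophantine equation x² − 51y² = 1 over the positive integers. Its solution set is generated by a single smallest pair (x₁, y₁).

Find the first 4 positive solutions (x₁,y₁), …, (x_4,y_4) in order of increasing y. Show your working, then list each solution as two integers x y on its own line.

d=51: √d = [7; 7,14] (ℓ=2, even), read p_1/q_1
k=0  a_k=7  p_k/q_k = 7/1
k=1  a_k=7  p_k/q_k = 50/7
fundamental: x₁=50, y₁=7  (since 2500 − 51·49 = 1)
k=2:  x_2 = 50·50+51·7·7 = 4999,  y_2 = 50·7+7·50 = 700
k=3:  x_3 = 50·4999+51·7·700 = 499850,  y_3 = 50·700+7·4999 = 69993
k=4:  x_4 = 50·499850+51·7·69993 = 49980001,  y_4 = 50·69993+7·499850 = 6998600

50 7
4999 700
499850 69993
49980001 6998600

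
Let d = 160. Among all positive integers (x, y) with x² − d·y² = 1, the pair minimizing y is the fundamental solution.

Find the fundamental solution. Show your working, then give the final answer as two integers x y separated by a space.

721 57

[12; 1,1,1,5,1,1,1,24] for √160; ℓ=8 ⇒ convergent index 7
k=0  a_k=12  p_k/q_k = 12/1
k=1  a_k=1  p_k/q_k = 13/1
…
k=3  a_k=1  p_k/q_k = 38/3
…
k=5  a_k=1  p_k/q_k = 253/20
k=6  a_k=1  p_k/q_k = 468/37
k=7  a_k=1  p_k/q_k = 721/57
(x₁, y₁) = (721, 57);  721² − 160·57² = 1 ✓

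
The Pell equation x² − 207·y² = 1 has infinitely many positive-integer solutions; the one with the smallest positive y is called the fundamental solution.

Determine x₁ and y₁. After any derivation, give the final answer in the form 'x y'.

1151 80

√207 → a₀=14, period (2,1,1,2,1,1,2,28); ℓ=8 even so k=7
a_0=14:  p_0=14·1+0=14,  q_0=14·0+1=1
…
a_2=1:  p_2=1·29+14=43,  q_2=1·2+1=3
…
a_5=1:  p_5=1·187+72=259,  q_5=1·13+5=18
a_6=1:  p_6=1·259+187=446,  q_6=1·18+13=31
a_7=2:  p_7=2·446+259=1151,  q_7=2·31+18=80
fundamental: x₁=1151, y₁=80  (since 1324801 − 207·6400 = 1)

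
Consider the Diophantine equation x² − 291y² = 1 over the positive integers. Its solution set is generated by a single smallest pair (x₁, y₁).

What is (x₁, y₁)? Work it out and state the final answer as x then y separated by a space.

290 17

d=291: √d = [17; 17,34] (ℓ=2, even), read p_1/q_1
i=0: a=17 ⇒ p=17, q=1
i=1: a=17 ⇒ p=290, q=17
→ (290, 17).  Check: 290²=84100, 291·17²=84099, difference 1.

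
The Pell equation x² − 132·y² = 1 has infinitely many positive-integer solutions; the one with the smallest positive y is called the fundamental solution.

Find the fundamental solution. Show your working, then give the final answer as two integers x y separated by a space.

23 2

d=132: √d = [11; 2,22] (ℓ=2, even), read p_1/q_1
step 0: (11, 1)  from 11·(1,0) + (0,1)
step 1: (23, 2)  from 2·(11,1) + (1,0)
→ (23, 2).  Check: 23²=529, 132·2²=528, difference 1.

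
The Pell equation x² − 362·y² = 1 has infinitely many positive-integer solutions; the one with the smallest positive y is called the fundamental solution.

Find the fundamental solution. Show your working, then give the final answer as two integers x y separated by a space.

[19; 38] for √362; ℓ=1 ⇒ convergent index 1
a_0=19:  p_0=19·1+0=19,  q_0=19·0+1=1
a_1=38:  p_1=38·19+1=723,  q_1=38·1+0=38
fundamental: x₁=723, y₁=38  (since 522729 − 362·1444 = 1)

723 38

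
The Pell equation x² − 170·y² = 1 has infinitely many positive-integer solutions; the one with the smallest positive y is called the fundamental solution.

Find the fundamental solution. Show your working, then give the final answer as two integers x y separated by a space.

339 26

√170 → a₀=13, period (26); ℓ=1 odd so k=1
step 0: (13, 1)  from 13·(1,0) + (0,1)
step 1: (339, 26)  from 26·(13,1) + (1,0)
fundamental: x₁=339, y₁=26  (since 114921 − 170·676 = 1)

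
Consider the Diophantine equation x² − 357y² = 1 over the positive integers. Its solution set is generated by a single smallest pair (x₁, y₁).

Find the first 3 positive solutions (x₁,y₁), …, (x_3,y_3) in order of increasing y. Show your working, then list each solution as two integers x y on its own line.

3401 180
23133601 1224360
157354750601 8328096540

√357 = [18; 1,8,2,8,1,36, …], period ℓ=6 (even) → k=5
i=0: a=18 ⇒ p=18, q=1
i=1: a=1 ⇒ p=19, q=1
i=2: a=8 ⇒ p=170, q=9
…
i=4: a=8 ⇒ p=3042, q=161
i=5: a=1 ⇒ p=3401, q=180
(x₁, y₁) = (3401, 180);  3401² − 357·180² = 1 ✓
(x_2, y_2) = (3401·3401 + 357·180·180, 3401·180 + 180·3401) = (23133601, 1224360)
(x_3, y_3) = (3401·23133601 + 357·180·1224360, 3401·1224360 + 180·23133601) = (157354750601, 8328096540)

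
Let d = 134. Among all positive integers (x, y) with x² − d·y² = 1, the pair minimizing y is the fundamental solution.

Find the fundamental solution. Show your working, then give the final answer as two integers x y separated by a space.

[11; 1,1,2,1,3,…,1,1,22] for √134; ℓ=14 ⇒ convergent index 13
a_0=11:  p_0=11·1+0=11,  q_0=11·0+1=1
a_1=1:  p_1=1·11+1=12,  q_1=1·1+0=1
a_2=1:  p_2=1·12+11=23,  q_2=1·1+1=2
a_3=2:  p_3=2·23+12=58,  q_3=2·2+1=5
a_4=1:  p_4=1·58+23=81,  q_4=1·5+2=7
…
a_6=1:  p_6=1·301+81=382,  q_6=1·26+7=33
…
a_9=3:  p_9=3·4503+4121=17630,  q_9=3·389+356=1523
…
a_11=2:  p_11=2·22133+17630=61896,  q_11=2·1912+1523=5347
a_12=1:  p_12=1·61896+22133=84029,  q_12=1·5347+1912=7259
a_13=1:  p_13=1·84029+61896=145925,  q_13=1·7259+5347=12606
→ (145925, 12606).  Check: 145925²=21294105625, 134·12606²=21294105624, difference 1.

145925 12606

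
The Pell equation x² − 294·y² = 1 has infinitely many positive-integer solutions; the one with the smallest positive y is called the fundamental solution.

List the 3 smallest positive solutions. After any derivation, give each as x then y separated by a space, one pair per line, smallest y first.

[17; 6,1,4,1,6,34] for √294; ℓ=6 ⇒ convergent index 5
step 0: (17, 1)  from 17·(1,0) + (0,1)
step 1: (103, 6)  from 6·(17,1) + (1,0)
step 2: (120, 7)  from 1·(103,6) + (17,1)
step 3: (583, 34)  from 4·(120,7) + (103,6)
step 4: (703, 41)  from 1·(583,34) + (120,7)
step 5: (4801, 280)  from 6·(703,41) + (583,34)
fundamental: x₁=4801, y₁=280  (since 23049601 − 294·78400 = 1)
k=2:  x_2 = 4801·4801+294·280·280 = 46099201,  y_2 = 4801·280+280·4801 = 2688560
k=3:  x_3 = 4801·46099201+294·280·2688560 = 442644523201,  y_3 = 4801·2688560+280·46099201 = 25815552840

4801 280
46099201 2688560
442644523201 25815552840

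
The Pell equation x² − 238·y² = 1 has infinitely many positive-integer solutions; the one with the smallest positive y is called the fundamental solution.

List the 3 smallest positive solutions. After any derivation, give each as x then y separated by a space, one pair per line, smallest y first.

[15; 2,2,1,14,1,2,2,30] for √238; ℓ=8 ⇒ convergent index 7
a_0=15:  p_0=15·1+0=15,  q_0=15·0+1=1
…
a_2=2:  p_2=2·31+15=77,  q_2=2·2+1=5
…
a_4=14:  p_4=14·108+77=1589,  q_4=14·7+5=103
a_5=1:  p_5=1·1589+108=1697,  q_5=1·103+7=110
a_6=2:  p_6=2·1697+1589=4983,  q_6=2·110+103=323
a_7=2:  p_7=2·4983+1697=11663,  q_7=2·323+110=756
fundamental: x₁=11663, y₁=756  (since 136025569 − 238·571536 = 1)
n=2: (11663,756)∘(11663,756) = (11663·11663+238·756·756, 11663·756+756·11663) = (272051137,17634456)
n=3: (272051137,17634456)∘(11663,756) = (11663·272051137+238·756·17634456, 11663·17634456+756·272051137) = (6345864809999,411341319900)

11663 756
272051137 17634456
6345864809999 411341319900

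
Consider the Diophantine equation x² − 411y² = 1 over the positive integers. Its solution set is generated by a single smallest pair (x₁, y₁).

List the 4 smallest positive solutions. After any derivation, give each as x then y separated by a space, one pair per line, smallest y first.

49730 2453
4946145799 243975380
491943661118810 24265791292347
48928716529930696801 2413475601692857240

√411 = [20; 3,1,1,1,19,1,1,1,3,40, …], period ℓ=10 (even) → k=9
step 0: (20, 1)  from 20·(1,0) + (0,1)
…
step 2: (81, 4)  from 1·(61,3) + (20,1)
step 3: (142, 7)  from 1·(81,4) + (61,3)
…
step 7: (8981, 443)  from 1·(4602,227) + (4379,216)
step 8: (13583, 670)  from 1·(8981,443) + (4602,227)
step 9: (49730, 2453)  from 3·(13583,670) + (8981,443)
fundamental: x₁=49730, y₁=2453  (since 2473072900 − 411·6017209 = 1)
(49730+2453√411)^2 = 4946145799 + 243975380√411
(49730+2453√411)^3 = 491943661118810 + 24265791292347√411
(49730+2453√411)^4 = 48928716529930696801 + 2413475601692857240√411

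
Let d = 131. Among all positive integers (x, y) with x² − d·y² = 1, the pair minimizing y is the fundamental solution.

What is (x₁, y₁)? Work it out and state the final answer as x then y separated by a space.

[11; 2,4,11,4,2,22] for √131; ℓ=6 ⇒ convergent index 5
i=0: a=11 ⇒ p=11, q=1
…
i=2: a=4 ⇒ p=103, q=9
…
i=4: a=4 ⇒ p=4727, q=413
i=5: a=2 ⇒ p=10610, q=927
fundamental: x₁=10610, y₁=927  (since 112572100 − 131·859329 = 1)

10610 927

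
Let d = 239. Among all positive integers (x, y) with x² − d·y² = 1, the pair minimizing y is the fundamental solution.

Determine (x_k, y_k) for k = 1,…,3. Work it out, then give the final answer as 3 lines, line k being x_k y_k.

d=239: √d = [15; 2,5,1,2,4,15,4,2,1,5,2,30] (ℓ=12, even), read p_11/q_11
a_0=15:  p_0=15·1+0=15,  q_0=15·0+1=1
a_1=2:  p_1=2·15+1=31,  q_1=2·1+0=2
…
a_3=1:  p_3=1·170+31=201,  q_3=1·11+2=13
…
a_5=4:  p_5=4·572+201=2489,  q_5=4·37+13=161
…
a_7=4:  p_7=4·37907+2489=154117,  q_7=4·2452+161=9969
a_8=2:  p_8=2·154117+37907=346141,  q_8=2·9969+2452=22390
…
a_10=5:  p_10=5·500258+346141=2847431,  q_10=5·32359+22390=184185
a_11=2:  p_11=2·2847431+500258=6195120,  q_11=2·184185+32359=400729
(x₁, y₁) = (6195120, 400729);  6195120² − 239·400729² = 1 ✓
(x_2, y_2) = (6195120·6195120 + 239·400729·400729, 6195120·400729 + 400729·6195120) = (76759023628799, 4965128484960)
(x_3, y_3) = (6195120·76759023628799 + 239·400729·4965128484960, 6195120·4965128484960 + 400729·76759023628799) = (951062724926484326640, 61519133559490389671)

6195120 400729
76759023628799 4965128484960
951062724926484326640 61519133559490389671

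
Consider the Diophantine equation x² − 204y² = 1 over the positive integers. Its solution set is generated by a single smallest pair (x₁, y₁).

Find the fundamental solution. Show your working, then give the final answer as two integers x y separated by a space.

4999 350

√204 → a₀=14, period (3,1,1,6,1,1,3,28); ℓ=8 even so k=7
k=0  a_k=14  p_k/q_k = 14/1
…
k=4  a_k=6  p_k/q_k = 657/46
…
k=6  a_k=1  p_k/q_k = 1414/99
k=7  a_k=3  p_k/q_k = 4999/350
(x₁, y₁) = (4999, 350);  4999² − 204·350² = 1 ✓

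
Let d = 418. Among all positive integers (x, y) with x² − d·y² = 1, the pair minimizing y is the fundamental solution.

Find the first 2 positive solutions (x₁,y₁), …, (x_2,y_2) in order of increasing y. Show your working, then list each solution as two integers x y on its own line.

d=418: √d = [20; 2,4,20,4,2,40] (ℓ=6, even), read p_5/q_5
i=0: a=20 ⇒ p=20, q=1
i=1: a=2 ⇒ p=41, q=2
…
i=3: a=20 ⇒ p=3721, q=182
i=4: a=4 ⇒ p=15068, q=737
i=5: a=2 ⇒ p=33857, q=1656
(x₁, y₁) = (33857, 1656);  33857² − 418·1656² = 1 ✓
k=2:  x_2 = 33857·33857+418·1656·1656 = 2292592897,  y_2 = 33857·1656+1656·33857 = 112134384

33857 1656
2292592897 112134384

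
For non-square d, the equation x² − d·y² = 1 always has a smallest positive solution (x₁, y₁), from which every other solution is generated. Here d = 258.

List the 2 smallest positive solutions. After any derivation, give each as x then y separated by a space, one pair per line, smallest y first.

d=258: √d = [16; 16,32] (ℓ=2, even), read p_1/q_1
k=0  a_k=16  p_k/q_k = 16/1
k=1  a_k=16  p_k/q_k = 257/16
→ (257, 16).  Check: 257²=66049, 258·16²=66048, difference 1.
n=2: (257,16)∘(257,16) = (257·257+258·16·16, 257·16+16·257) = (132097,8224)

257 16
132097 8224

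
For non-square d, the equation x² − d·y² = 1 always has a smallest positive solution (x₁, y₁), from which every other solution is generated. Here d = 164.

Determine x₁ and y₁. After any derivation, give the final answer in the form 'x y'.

√164 = [12; 1,4,6,4,1,24, …], period ℓ=6 (even) → k=5
k=0  a_k=12  p_k/q_k = 12/1
k=1  a_k=1  p_k/q_k = 13/1
k=2  a_k=4  p_k/q_k = 64/5
…
k=4  a_k=4  p_k/q_k = 1652/129
k=5  a_k=1  p_k/q_k = 2049/160
(x₁, y₁) = (2049, 160);  2049² − 164·160² = 1 ✓

2049 160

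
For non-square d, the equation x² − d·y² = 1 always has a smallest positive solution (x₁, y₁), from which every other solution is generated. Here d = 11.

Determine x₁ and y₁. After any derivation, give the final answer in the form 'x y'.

10 3

√11 → a₀=3, period (3,6); ℓ=2 even so k=1
a_0=3:  p_0=3·1+0=3,  q_0=3·0+1=1
a_1=3:  p_1=3·3+1=10,  q_1=3·1+0=3
fundamental: x₁=10, y₁=3  (since 100 − 11·9 = 1)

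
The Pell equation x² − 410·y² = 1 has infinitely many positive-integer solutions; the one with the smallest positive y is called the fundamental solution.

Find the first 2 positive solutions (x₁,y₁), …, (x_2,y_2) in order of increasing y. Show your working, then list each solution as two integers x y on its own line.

81 4
13121 648

[20; 4,40] for √410; ℓ=2 ⇒ convergent index 1
i=0: a=20 ⇒ p=20, q=1
i=1: a=4 ⇒ p=81, q=4
→ (81, 4).  Check: 81²=6561, 410·4²=6560, difference 1.
k=2:  x_2 = 81·81+410·4·4 = 13121,  y_2 = 81·4+4·81 = 648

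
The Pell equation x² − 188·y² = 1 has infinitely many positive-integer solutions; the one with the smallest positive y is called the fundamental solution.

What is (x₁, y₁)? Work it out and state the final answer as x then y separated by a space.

4607 336

√188 = [13; 1,2,2,6,2,2,1,26, …], period ℓ=8 (even) → k=7
a_0=13:  p_0=13·1+0=13,  q_0=13·0+1=1
a_1=1:  p_1=1·13+1=14,  q_1=1·1+0=1
…
a_5=2:  p_5=2·617+96=1330,  q_5=2·45+7=97
a_6=2:  p_6=2·1330+617=3277,  q_6=2·97+45=239
a_7=1:  p_7=1·3277+1330=4607,  q_7=1·239+97=336
→ (4607, 336).  Check: 4607²=21224449, 188·336²=21224448, difference 1.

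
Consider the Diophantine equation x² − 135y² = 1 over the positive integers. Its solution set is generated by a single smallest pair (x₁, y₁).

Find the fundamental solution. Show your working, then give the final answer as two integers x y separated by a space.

244 21

d=135: √d = [11; 1,1,1,1,1,1,1,22] (ℓ=8, even), read p_7/q_7
step 0: (11, 1)  from 11·(1,0) + (0,1)
…
step 5: (93, 8)  from 1·(58,5) + (35,3)
step 6: (151, 13)  from 1·(93,8) + (58,5)
step 7: (244, 21)  from 1·(151,13) + (93,8)
→ (244, 21).  Check: 244²=59536, 135·21²=59535, difference 1.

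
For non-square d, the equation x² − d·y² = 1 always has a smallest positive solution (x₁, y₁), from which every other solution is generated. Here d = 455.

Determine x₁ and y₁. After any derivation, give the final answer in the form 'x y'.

[21; 3,42] for √455; ℓ=2 ⇒ convergent index 1
a_0=21:  p_0=21·1+0=21,  q_0=21·0+1=1
a_1=3:  p_1=3·21+1=64,  q_1=3·1+0=3
(x₁, y₁) = (64, 3);  64² − 455·3² = 1 ✓

64 3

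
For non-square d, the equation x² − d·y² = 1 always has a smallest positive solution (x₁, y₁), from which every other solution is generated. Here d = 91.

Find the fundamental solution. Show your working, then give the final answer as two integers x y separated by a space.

1574 165

√91 → a₀=9, period (1,1,5,1,5,1,1,18); ℓ=8 even so k=7
step 0: (9, 1)  from 9·(1,0) + (0,1)
…
step 6: (849, 89)  from 1·(725,76) + (124,13)
step 7: (1574, 165)  from 1·(849,89) + (725,76)
(x₁, y₁) = (1574, 165);  1574² − 91·165² = 1 ✓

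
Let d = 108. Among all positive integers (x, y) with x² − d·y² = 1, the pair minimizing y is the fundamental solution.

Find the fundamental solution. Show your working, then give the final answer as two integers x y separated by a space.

√108 = [10; 2,1,1,4,1,1,2,20, …], period ℓ=8 (even) → k=7
i=0: a=10 ⇒ p=10, q=1
i=1: a=2 ⇒ p=21, q=2
i=2: a=1 ⇒ p=31, q=3
i=3: a=1 ⇒ p=52, q=5
i=4: a=4 ⇒ p=239, q=23
i=5: a=1 ⇒ p=291, q=28
i=6: a=1 ⇒ p=530, q=51
i=7: a=2 ⇒ p=1351, q=130
(x₁, y₁) = (1351, 130);  1351² − 108·130² = 1 ✓

1351 130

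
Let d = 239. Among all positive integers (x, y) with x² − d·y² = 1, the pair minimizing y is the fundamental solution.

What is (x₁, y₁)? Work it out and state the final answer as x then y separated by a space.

d=239: √d = [15; 2,5,1,2,4,15,4,2,1,5,2,30] (ℓ=12, even), read p_11/q_11
step 0: (15, 1)  from 15·(1,0) + (0,1)
…
step 2: (170, 11)  from 5·(31,2) + (15,1)
…
step 5: (2489, 161)  from 4·(572,37) + (201,13)
step 6: (37907, 2452)  from 15·(2489,161) + (572,37)
step 7: (154117, 9969)  from 4·(37907,2452) + (2489,161)
step 8: (346141, 22390)  from 2·(154117,9969) + (37907,2452)
step 9: (500258, 32359)  from 1·(346141,22390) + (154117,9969)
step 10: (2847431, 184185)  from 5·(500258,32359) + (346141,22390)
step 11: (6195120, 400729)  from 2·(2847431,184185) + (500258,32359)
→ (6195120, 400729).  Check: 6195120²=38379511814400, 239·400729²=38379511814399, difference 1.

6195120 400729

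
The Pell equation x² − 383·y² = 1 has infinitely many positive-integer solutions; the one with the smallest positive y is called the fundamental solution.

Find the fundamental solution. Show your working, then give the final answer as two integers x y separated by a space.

18768 959

√383 = [19; 1,1,3,19,3,1,1,38, …], period ℓ=8 (even) → k=7
k=0  a_k=19  p_k/q_k = 19/1
…
k=4  a_k=19  p_k/q_k = 2642/135
k=5  a_k=3  p_k/q_k = 8063/412
k=6  a_k=1  p_k/q_k = 10705/547
k=7  a_k=1  p_k/q_k = 18768/959
(x₁, y₁) = (18768, 959);  18768² − 383·959² = 1 ✓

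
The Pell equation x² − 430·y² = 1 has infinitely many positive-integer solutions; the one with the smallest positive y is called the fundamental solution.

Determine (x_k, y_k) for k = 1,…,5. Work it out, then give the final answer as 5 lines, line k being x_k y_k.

2862251 138030
16384961574001 790153011060
93795745300289010251 4523232492118854090
536933931562978654798296001 25893253447598574322902120
3073679365100040639604854765306251 148225981147280410676109712890150

d=430: √d = [20; 1,2,1,3,1,…,2,1,40] (ℓ=14, even), read p_13/q_13
a_0=20:  p_0=20·1+0=20,  q_0=20·0+1=1
a_1=1:  p_1=1·20+1=21,  q_1=1·1+0=1
…
a_3=1:  p_3=1·62+21=83,  q_3=1·3+1=4
a_4=3:  p_4=3·83+62=311,  q_4=3·4+3=15
…
a_6=6:  p_6=6·394+311=2675,  q_6=6·19+15=129
…
a_9=1:  p_9=1·133439+21794=155233,  q_9=1·6435+1051=7486
…
a_12=2:  p_12=2·754371+599138=2107880,  q_12=2·36379+28893=101651
a_13=1:  p_13=1·2107880+754371=2862251,  q_13=1·101651+36379=138030
→ (2862251, 138030).  Check: 2862251²=8192480787001, 430·138030²=8192480787000, difference 1.
k=2:  x_2 = 2862251·2862251+430·138030·138030 = 16384961574001,  y_2 = 2862251·138030+138030·2862251 = 790153011060
k=3:  x_3 = 2862251·16384961574001+430·138030·790153011060 = 93795745300289010251,  y_3 = 2862251·790153011060+138030·16384961574001 = 4523232492118854090
k=4:  x_4 = 2862251·93795745300289010251+430·138030·4523232492118854090 = 536933931562978654798296001,  y_4 = 2862251·4523232492118854090+138030·93795745300289010251 = 25893253447598574322902120
k=5:  x_5 = 2862251·536933931562978654798296001+430·138030·25893253447598574322902120 = 3073679365100040639604854765306251,  y_5 = 2862251·25893253447598574322902120+138030·536933931562978654798296001 = 148225981147280410676109712890150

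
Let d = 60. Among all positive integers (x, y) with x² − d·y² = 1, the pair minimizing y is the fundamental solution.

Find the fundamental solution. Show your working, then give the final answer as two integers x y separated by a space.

31 4

√60 → a₀=7, period (1,2,1,14); ℓ=4 even so k=3
step 0: (7, 1)  from 7·(1,0) + (0,1)
…
step 2: (23, 3)  from 2·(8,1) + (7,1)
step 3: (31, 4)  from 1·(23,3) + (8,1)
(x₁, y₁) = (31, 4);  31² − 60·4² = 1 ✓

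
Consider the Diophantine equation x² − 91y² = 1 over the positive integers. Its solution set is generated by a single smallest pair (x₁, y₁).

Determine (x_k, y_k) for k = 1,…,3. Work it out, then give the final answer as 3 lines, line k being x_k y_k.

1574 165
4954951 519420
15598184174 1635133995

√91 = [9; 1,1,5,1,5,1,1,18, …], period ℓ=8 (even) → k=7
i=0: a=9 ⇒ p=9, q=1
i=1: a=1 ⇒ p=10, q=1
…
i=3: a=5 ⇒ p=105, q=11
i=4: a=1 ⇒ p=124, q=13
i=5: a=5 ⇒ p=725, q=76
i=6: a=1 ⇒ p=849, q=89
i=7: a=1 ⇒ p=1574, q=165
fundamental: x₁=1574, y₁=165  (since 2477476 − 91·27225 = 1)
k=2:  x_2 = 1574·1574+91·165·165 = 4954951,  y_2 = 1574·165+165·1574 = 519420
k=3:  x_3 = 1574·4954951+91·165·519420 = 15598184174,  y_3 = 1574·519420+165·4954951 = 1635133995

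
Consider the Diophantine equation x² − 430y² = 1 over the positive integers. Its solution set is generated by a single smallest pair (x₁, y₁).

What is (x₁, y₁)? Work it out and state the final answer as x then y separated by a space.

2862251 138030

√430 → a₀=20, period (1,2,1,3,1,…,2,1,40); ℓ=14 even so k=13
step 0: (20, 1)  from 20·(1,0) + (0,1)
step 1: (21, 1)  from 1·(20,1) + (1,0)
…
step 3: (83, 4)  from 1·(62,3) + (21,1)
step 4: (311, 15)  from 3·(83,4) + (62,3)
step 5: (394, 19)  from 1·(311,15) + (83,4)
…
step 7: (21794, 1051)  from 8·(2675,129) + (394,19)
step 8: (133439, 6435)  from 6·(21794,1051) + (2675,129)
step 9: (155233, 7486)  from 1·(133439,6435) + (21794,1051)
step 10: (599138, 28893)  from 3·(155233,7486) + (133439,6435)
…
step 12: (2107880, 101651)  from 2·(754371,36379) + (599138,28893)
step 13: (2862251, 138030)  from 1·(2107880,101651) + (754371,36379)
→ (2862251, 138030).  Check: 2862251²=8192480787001, 430·138030²=8192480787000, difference 1.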